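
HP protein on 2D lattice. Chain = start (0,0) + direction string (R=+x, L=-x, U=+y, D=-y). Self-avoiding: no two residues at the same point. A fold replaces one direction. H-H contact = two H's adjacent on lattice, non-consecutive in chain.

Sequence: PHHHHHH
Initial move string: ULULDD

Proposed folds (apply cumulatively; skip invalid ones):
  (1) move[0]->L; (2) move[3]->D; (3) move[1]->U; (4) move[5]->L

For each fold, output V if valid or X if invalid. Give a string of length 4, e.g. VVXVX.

Answer: VXVV

Derivation:
Initial: ULULDD -> [(0, 0), (0, 1), (-1, 1), (-1, 2), (-2, 2), (-2, 1), (-2, 0)]
Fold 1: move[0]->L => LLULDD VALID
Fold 2: move[3]->D => LLUDDD INVALID (collision), skipped
Fold 3: move[1]->U => LUULDD VALID
Fold 4: move[5]->L => LUULDL VALID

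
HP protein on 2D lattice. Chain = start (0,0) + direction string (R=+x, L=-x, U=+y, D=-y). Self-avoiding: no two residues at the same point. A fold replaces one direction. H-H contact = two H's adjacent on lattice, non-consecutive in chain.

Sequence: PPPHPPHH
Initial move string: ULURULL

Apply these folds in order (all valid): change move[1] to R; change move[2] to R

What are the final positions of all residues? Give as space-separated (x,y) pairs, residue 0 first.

Answer: (0,0) (0,1) (1,1) (2,1) (3,1) (3,2) (2,2) (1,2)

Derivation:
Initial moves: ULURULL
Fold: move[1]->R => URURULL (positions: [(0, 0), (0, 1), (1, 1), (1, 2), (2, 2), (2, 3), (1, 3), (0, 3)])
Fold: move[2]->R => URRRULL (positions: [(0, 0), (0, 1), (1, 1), (2, 1), (3, 1), (3, 2), (2, 2), (1, 2)])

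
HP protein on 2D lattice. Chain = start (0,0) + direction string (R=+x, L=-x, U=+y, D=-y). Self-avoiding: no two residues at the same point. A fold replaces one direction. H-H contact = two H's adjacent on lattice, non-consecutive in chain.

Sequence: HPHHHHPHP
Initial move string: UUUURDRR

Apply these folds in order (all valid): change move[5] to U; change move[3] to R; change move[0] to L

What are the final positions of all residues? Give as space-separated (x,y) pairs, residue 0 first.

Initial moves: UUUURDRR
Fold: move[5]->U => UUUURURR (positions: [(0, 0), (0, 1), (0, 2), (0, 3), (0, 4), (1, 4), (1, 5), (2, 5), (3, 5)])
Fold: move[3]->R => UUURRURR (positions: [(0, 0), (0, 1), (0, 2), (0, 3), (1, 3), (2, 3), (2, 4), (3, 4), (4, 4)])
Fold: move[0]->L => LUURRURR (positions: [(0, 0), (-1, 0), (-1, 1), (-1, 2), (0, 2), (1, 2), (1, 3), (2, 3), (3, 3)])

Answer: (0,0) (-1,0) (-1,1) (-1,2) (0,2) (1,2) (1,3) (2,3) (3,3)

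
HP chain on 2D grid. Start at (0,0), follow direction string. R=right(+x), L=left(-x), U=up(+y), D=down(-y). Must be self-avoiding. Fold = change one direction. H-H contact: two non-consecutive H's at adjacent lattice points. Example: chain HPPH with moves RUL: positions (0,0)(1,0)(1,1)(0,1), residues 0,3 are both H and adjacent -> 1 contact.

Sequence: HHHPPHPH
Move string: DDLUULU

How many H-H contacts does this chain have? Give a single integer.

Positions: [(0, 0), (0, -1), (0, -2), (-1, -2), (-1, -1), (-1, 0), (-2, 0), (-2, 1)]
H-H contact: residue 0 @(0,0) - residue 5 @(-1, 0)

Answer: 1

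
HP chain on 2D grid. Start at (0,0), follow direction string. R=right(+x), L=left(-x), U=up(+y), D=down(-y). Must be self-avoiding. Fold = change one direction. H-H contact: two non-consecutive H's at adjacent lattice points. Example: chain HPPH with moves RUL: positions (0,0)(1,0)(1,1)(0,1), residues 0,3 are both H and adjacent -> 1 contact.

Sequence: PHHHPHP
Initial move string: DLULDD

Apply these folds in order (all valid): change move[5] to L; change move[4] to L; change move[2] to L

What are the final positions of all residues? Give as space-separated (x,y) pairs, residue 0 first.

Answer: (0,0) (0,-1) (-1,-1) (-2,-1) (-3,-1) (-4,-1) (-5,-1)

Derivation:
Initial moves: DLULDD
Fold: move[5]->L => DLULDL (positions: [(0, 0), (0, -1), (-1, -1), (-1, 0), (-2, 0), (-2, -1), (-3, -1)])
Fold: move[4]->L => DLULLL (positions: [(0, 0), (0, -1), (-1, -1), (-1, 0), (-2, 0), (-3, 0), (-4, 0)])
Fold: move[2]->L => DLLLLL (positions: [(0, 0), (0, -1), (-1, -1), (-2, -1), (-3, -1), (-4, -1), (-5, -1)])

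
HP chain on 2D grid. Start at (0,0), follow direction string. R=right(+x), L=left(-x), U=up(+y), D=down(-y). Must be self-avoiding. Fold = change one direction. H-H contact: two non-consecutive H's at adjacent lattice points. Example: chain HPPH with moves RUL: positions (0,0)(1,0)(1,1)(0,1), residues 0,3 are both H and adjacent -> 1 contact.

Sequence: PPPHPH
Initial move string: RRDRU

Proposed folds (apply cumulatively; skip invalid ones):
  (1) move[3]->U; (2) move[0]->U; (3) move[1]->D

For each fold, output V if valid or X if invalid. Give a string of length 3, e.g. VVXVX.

Initial: RRDRU -> [(0, 0), (1, 0), (2, 0), (2, -1), (3, -1), (3, 0)]
Fold 1: move[3]->U => RRDUU INVALID (collision), skipped
Fold 2: move[0]->U => URDRU VALID
Fold 3: move[1]->D => UDDRU INVALID (collision), skipped

Answer: XVX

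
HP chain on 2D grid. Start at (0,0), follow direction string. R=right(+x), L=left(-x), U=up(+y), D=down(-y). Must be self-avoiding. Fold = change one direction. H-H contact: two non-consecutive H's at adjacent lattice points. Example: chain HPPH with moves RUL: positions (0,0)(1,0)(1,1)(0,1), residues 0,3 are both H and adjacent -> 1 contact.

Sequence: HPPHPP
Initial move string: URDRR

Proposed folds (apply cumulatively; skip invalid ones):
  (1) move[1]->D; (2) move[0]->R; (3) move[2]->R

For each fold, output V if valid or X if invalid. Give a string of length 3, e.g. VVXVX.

Initial: URDRR -> [(0, 0), (0, 1), (1, 1), (1, 0), (2, 0), (3, 0)]
Fold 1: move[1]->D => UDDRR INVALID (collision), skipped
Fold 2: move[0]->R => RRDRR VALID
Fold 3: move[2]->R => RRRRR VALID

Answer: XVV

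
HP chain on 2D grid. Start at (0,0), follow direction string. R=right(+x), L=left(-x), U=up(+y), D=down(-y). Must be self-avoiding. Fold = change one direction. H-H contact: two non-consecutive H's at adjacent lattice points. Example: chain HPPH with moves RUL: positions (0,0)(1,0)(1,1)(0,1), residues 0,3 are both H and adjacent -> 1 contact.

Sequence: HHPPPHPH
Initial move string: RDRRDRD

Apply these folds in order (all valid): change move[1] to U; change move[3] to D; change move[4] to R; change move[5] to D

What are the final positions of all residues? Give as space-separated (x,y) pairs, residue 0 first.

Initial moves: RDRRDRD
Fold: move[1]->U => RURRDRD (positions: [(0, 0), (1, 0), (1, 1), (2, 1), (3, 1), (3, 0), (4, 0), (4, -1)])
Fold: move[3]->D => RURDDRD (positions: [(0, 0), (1, 0), (1, 1), (2, 1), (2, 0), (2, -1), (3, -1), (3, -2)])
Fold: move[4]->R => RURDRRD (positions: [(0, 0), (1, 0), (1, 1), (2, 1), (2, 0), (3, 0), (4, 0), (4, -1)])
Fold: move[5]->D => RURDRDD (positions: [(0, 0), (1, 0), (1, 1), (2, 1), (2, 0), (3, 0), (3, -1), (3, -2)])

Answer: (0,0) (1,0) (1,1) (2,1) (2,0) (3,0) (3,-1) (3,-2)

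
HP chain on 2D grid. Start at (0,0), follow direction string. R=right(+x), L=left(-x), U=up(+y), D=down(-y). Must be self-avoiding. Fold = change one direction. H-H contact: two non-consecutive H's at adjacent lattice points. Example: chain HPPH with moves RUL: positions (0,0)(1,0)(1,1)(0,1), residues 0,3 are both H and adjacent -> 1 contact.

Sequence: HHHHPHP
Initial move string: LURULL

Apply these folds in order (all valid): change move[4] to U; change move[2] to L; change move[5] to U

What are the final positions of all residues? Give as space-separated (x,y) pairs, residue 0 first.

Initial moves: LURULL
Fold: move[4]->U => LURUUL (positions: [(0, 0), (-1, 0), (-1, 1), (0, 1), (0, 2), (0, 3), (-1, 3)])
Fold: move[2]->L => LULUUL (positions: [(0, 0), (-1, 0), (-1, 1), (-2, 1), (-2, 2), (-2, 3), (-3, 3)])
Fold: move[5]->U => LULUUU (positions: [(0, 0), (-1, 0), (-1, 1), (-2, 1), (-2, 2), (-2, 3), (-2, 4)])

Answer: (0,0) (-1,0) (-1,1) (-2,1) (-2,2) (-2,3) (-2,4)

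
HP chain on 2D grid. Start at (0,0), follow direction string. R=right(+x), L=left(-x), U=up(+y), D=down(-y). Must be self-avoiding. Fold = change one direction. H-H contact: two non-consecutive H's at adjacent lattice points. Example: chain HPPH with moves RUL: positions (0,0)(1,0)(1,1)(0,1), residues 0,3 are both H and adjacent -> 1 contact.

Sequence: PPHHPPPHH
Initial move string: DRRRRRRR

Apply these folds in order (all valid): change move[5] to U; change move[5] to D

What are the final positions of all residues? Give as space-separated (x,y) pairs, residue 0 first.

Initial moves: DRRRRRRR
Fold: move[5]->U => DRRRRURR (positions: [(0, 0), (0, -1), (1, -1), (2, -1), (3, -1), (4, -1), (4, 0), (5, 0), (6, 0)])
Fold: move[5]->D => DRRRRDRR (positions: [(0, 0), (0, -1), (1, -1), (2, -1), (3, -1), (4, -1), (4, -2), (5, -2), (6, -2)])

Answer: (0,0) (0,-1) (1,-1) (2,-1) (3,-1) (4,-1) (4,-2) (5,-2) (6,-2)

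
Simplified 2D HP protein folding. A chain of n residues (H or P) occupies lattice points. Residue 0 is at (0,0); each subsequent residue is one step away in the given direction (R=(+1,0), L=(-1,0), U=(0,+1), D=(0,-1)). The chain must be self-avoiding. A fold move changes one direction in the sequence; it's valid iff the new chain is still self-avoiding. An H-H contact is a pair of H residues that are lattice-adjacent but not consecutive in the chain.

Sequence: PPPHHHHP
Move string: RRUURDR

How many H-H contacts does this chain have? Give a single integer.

Answer: 1

Derivation:
Positions: [(0, 0), (1, 0), (2, 0), (2, 1), (2, 2), (3, 2), (3, 1), (4, 1)]
H-H contact: residue 3 @(2,1) - residue 6 @(3, 1)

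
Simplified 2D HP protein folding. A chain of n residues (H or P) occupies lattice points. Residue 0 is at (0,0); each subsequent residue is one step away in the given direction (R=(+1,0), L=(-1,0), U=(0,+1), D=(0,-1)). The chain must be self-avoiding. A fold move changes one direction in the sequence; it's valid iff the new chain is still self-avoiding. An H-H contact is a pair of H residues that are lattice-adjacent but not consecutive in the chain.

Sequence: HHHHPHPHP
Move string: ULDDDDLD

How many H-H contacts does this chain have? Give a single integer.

Answer: 1

Derivation:
Positions: [(0, 0), (0, 1), (-1, 1), (-1, 0), (-1, -1), (-1, -2), (-1, -3), (-2, -3), (-2, -4)]
H-H contact: residue 0 @(0,0) - residue 3 @(-1, 0)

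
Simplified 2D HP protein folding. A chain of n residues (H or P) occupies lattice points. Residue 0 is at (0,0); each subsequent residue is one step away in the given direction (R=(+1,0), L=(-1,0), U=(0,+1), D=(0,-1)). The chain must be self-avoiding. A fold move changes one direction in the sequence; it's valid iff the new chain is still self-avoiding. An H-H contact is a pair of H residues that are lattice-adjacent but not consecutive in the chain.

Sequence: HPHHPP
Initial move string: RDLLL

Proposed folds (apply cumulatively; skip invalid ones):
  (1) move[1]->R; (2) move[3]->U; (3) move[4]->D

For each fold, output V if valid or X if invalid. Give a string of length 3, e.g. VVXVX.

Initial: RDLLL -> [(0, 0), (1, 0), (1, -1), (0, -1), (-1, -1), (-2, -1)]
Fold 1: move[1]->R => RRLLL INVALID (collision), skipped
Fold 2: move[3]->U => RDLUL INVALID (collision), skipped
Fold 3: move[4]->D => RDLLD VALID

Answer: XXV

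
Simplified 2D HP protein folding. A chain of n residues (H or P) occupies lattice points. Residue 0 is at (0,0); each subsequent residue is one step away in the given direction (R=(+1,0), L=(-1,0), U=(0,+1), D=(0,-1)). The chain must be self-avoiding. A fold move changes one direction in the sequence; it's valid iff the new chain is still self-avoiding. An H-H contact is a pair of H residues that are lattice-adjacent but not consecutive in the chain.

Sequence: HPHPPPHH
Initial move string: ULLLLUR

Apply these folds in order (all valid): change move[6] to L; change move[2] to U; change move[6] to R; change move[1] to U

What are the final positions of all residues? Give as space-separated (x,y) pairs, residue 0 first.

Initial moves: ULLLLUR
Fold: move[6]->L => ULLLLUL (positions: [(0, 0), (0, 1), (-1, 1), (-2, 1), (-3, 1), (-4, 1), (-4, 2), (-5, 2)])
Fold: move[2]->U => ULULLUL (positions: [(0, 0), (0, 1), (-1, 1), (-1, 2), (-2, 2), (-3, 2), (-3, 3), (-4, 3)])
Fold: move[6]->R => ULULLUR (positions: [(0, 0), (0, 1), (-1, 1), (-1, 2), (-2, 2), (-3, 2), (-3, 3), (-2, 3)])
Fold: move[1]->U => UUULLUR (positions: [(0, 0), (0, 1), (0, 2), (0, 3), (-1, 3), (-2, 3), (-2, 4), (-1, 4)])

Answer: (0,0) (0,1) (0,2) (0,3) (-1,3) (-2,3) (-2,4) (-1,4)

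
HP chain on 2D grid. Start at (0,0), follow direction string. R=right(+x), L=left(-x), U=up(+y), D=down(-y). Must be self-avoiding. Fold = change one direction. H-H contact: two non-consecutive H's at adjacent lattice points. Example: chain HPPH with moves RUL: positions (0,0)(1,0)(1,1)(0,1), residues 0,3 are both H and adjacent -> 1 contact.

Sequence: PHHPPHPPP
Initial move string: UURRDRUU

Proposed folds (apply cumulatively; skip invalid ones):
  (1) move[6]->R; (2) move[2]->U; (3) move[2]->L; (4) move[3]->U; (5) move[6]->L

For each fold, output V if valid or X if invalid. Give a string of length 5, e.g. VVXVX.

Initial: UURRDRUU -> [(0, 0), (0, 1), (0, 2), (1, 2), (2, 2), (2, 1), (3, 1), (3, 2), (3, 3)]
Fold 1: move[6]->R => UURRDRRU VALID
Fold 2: move[2]->U => UUURDRRU VALID
Fold 3: move[2]->L => UULRDRRU INVALID (collision), skipped
Fold 4: move[3]->U => UUUUDRRU INVALID (collision), skipped
Fold 5: move[6]->L => UUURDRLU INVALID (collision), skipped

Answer: VVXXX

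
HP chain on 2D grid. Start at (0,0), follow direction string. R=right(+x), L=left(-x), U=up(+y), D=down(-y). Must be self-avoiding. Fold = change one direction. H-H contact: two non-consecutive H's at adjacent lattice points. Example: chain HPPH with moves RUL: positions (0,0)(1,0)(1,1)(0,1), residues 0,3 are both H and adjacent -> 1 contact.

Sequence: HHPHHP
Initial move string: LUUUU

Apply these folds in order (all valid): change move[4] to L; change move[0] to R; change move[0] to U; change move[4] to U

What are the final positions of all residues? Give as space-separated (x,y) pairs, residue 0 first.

Initial moves: LUUUU
Fold: move[4]->L => LUUUL (positions: [(0, 0), (-1, 0), (-1, 1), (-1, 2), (-1, 3), (-2, 3)])
Fold: move[0]->R => RUUUL (positions: [(0, 0), (1, 0), (1, 1), (1, 2), (1, 3), (0, 3)])
Fold: move[0]->U => UUUUL (positions: [(0, 0), (0, 1), (0, 2), (0, 3), (0, 4), (-1, 4)])
Fold: move[4]->U => UUUUU (positions: [(0, 0), (0, 1), (0, 2), (0, 3), (0, 4), (0, 5)])

Answer: (0,0) (0,1) (0,2) (0,3) (0,4) (0,5)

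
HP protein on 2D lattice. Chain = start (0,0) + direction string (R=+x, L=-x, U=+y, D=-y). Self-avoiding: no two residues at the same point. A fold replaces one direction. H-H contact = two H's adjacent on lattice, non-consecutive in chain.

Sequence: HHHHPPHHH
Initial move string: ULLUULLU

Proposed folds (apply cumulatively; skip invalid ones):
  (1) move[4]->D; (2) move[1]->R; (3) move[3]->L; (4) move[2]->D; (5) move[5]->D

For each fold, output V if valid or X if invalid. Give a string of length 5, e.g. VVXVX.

Answer: XXVVX

Derivation:
Initial: ULLUULLU -> [(0, 0), (0, 1), (-1, 1), (-2, 1), (-2, 2), (-2, 3), (-3, 3), (-4, 3), (-4, 4)]
Fold 1: move[4]->D => ULLUDLLU INVALID (collision), skipped
Fold 2: move[1]->R => URLUULLU INVALID (collision), skipped
Fold 3: move[3]->L => ULLLULLU VALID
Fold 4: move[2]->D => ULDLULLU VALID
Fold 5: move[5]->D => ULDLUDLU INVALID (collision), skipped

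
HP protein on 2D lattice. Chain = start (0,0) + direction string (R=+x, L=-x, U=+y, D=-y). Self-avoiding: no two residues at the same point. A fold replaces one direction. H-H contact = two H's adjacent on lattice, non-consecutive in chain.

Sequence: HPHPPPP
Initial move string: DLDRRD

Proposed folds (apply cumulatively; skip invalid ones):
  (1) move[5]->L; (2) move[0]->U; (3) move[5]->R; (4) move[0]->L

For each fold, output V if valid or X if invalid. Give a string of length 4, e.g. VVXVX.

Initial: DLDRRD -> [(0, 0), (0, -1), (-1, -1), (-1, -2), (0, -2), (1, -2), (1, -3)]
Fold 1: move[5]->L => DLDRRL INVALID (collision), skipped
Fold 2: move[0]->U => ULDRRD INVALID (collision), skipped
Fold 3: move[5]->R => DLDRRR VALID
Fold 4: move[0]->L => LLDRRR VALID

Answer: XXVV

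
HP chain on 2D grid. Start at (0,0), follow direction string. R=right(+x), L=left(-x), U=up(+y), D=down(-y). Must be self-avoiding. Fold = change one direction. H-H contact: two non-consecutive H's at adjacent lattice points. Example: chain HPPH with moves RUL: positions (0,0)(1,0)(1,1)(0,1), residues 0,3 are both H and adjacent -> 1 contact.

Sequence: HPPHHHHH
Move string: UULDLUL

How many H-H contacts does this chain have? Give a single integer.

Answer: 1

Derivation:
Positions: [(0, 0), (0, 1), (0, 2), (-1, 2), (-1, 1), (-2, 1), (-2, 2), (-3, 2)]
H-H contact: residue 3 @(-1,2) - residue 6 @(-2, 2)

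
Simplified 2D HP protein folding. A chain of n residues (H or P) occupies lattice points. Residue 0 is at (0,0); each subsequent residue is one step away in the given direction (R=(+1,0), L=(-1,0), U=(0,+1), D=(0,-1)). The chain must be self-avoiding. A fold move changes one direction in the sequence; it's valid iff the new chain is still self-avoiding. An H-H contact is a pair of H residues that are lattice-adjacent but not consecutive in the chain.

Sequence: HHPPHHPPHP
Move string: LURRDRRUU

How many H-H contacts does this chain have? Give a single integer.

Answer: 1

Derivation:
Positions: [(0, 0), (-1, 0), (-1, 1), (0, 1), (1, 1), (1, 0), (2, 0), (3, 0), (3, 1), (3, 2)]
H-H contact: residue 0 @(0,0) - residue 5 @(1, 0)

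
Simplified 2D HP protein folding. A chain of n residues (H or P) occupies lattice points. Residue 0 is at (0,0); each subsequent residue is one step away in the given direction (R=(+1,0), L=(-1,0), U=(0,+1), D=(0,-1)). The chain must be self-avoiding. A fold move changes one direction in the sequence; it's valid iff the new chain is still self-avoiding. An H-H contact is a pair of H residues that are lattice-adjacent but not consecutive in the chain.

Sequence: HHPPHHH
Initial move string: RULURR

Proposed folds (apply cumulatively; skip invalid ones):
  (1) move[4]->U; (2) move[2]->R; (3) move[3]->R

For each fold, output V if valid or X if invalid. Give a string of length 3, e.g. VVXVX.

Initial: RULURR -> [(0, 0), (1, 0), (1, 1), (0, 1), (0, 2), (1, 2), (2, 2)]
Fold 1: move[4]->U => RULUUR VALID
Fold 2: move[2]->R => RURUUR VALID
Fold 3: move[3]->R => RURRUR VALID

Answer: VVV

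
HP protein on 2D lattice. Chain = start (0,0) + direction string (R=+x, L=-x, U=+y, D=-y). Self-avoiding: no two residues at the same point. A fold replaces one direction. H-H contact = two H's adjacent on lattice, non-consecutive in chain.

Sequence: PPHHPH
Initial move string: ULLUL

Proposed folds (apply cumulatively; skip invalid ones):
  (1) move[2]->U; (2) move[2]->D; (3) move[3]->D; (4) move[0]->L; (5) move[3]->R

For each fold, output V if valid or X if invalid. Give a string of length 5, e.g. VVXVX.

Initial: ULLUL -> [(0, 0), (0, 1), (-1, 1), (-2, 1), (-2, 2), (-3, 2)]
Fold 1: move[2]->U => ULUUL VALID
Fold 2: move[2]->D => ULDUL INVALID (collision), skipped
Fold 3: move[3]->D => ULUDL INVALID (collision), skipped
Fold 4: move[0]->L => LLUUL VALID
Fold 5: move[3]->R => LLURL INVALID (collision), skipped

Answer: VXXVX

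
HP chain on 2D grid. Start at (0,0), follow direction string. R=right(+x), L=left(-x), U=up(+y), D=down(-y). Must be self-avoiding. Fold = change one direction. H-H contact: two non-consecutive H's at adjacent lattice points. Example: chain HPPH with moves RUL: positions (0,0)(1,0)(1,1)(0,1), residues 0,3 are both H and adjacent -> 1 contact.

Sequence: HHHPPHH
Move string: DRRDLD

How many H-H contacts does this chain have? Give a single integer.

Positions: [(0, 0), (0, -1), (1, -1), (2, -1), (2, -2), (1, -2), (1, -3)]
H-H contact: residue 2 @(1,-1) - residue 5 @(1, -2)

Answer: 1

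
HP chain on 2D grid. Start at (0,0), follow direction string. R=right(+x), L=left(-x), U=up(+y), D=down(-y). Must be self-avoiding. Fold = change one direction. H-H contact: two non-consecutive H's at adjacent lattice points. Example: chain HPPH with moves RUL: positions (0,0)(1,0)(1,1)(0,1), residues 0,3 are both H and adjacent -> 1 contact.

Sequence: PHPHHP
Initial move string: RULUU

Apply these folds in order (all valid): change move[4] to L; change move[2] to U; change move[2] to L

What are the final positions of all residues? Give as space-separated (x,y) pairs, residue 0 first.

Initial moves: RULUU
Fold: move[4]->L => RULUL (positions: [(0, 0), (1, 0), (1, 1), (0, 1), (0, 2), (-1, 2)])
Fold: move[2]->U => RUUUL (positions: [(0, 0), (1, 0), (1, 1), (1, 2), (1, 3), (0, 3)])
Fold: move[2]->L => RULUL (positions: [(0, 0), (1, 0), (1, 1), (0, 1), (0, 2), (-1, 2)])

Answer: (0,0) (1,0) (1,1) (0,1) (0,2) (-1,2)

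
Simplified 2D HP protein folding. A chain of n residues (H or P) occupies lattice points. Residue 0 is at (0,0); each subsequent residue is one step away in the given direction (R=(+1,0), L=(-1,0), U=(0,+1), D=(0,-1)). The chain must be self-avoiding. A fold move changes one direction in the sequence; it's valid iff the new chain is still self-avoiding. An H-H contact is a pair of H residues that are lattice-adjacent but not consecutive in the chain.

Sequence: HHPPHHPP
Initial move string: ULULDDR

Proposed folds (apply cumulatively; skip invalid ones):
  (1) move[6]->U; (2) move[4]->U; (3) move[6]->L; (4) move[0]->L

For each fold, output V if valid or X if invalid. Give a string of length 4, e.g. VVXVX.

Answer: XXVV

Derivation:
Initial: ULULDDR -> [(0, 0), (0, 1), (-1, 1), (-1, 2), (-2, 2), (-2, 1), (-2, 0), (-1, 0)]
Fold 1: move[6]->U => ULULDDU INVALID (collision), skipped
Fold 2: move[4]->U => ULULUDR INVALID (collision), skipped
Fold 3: move[6]->L => ULULDDL VALID
Fold 4: move[0]->L => LLULDDL VALID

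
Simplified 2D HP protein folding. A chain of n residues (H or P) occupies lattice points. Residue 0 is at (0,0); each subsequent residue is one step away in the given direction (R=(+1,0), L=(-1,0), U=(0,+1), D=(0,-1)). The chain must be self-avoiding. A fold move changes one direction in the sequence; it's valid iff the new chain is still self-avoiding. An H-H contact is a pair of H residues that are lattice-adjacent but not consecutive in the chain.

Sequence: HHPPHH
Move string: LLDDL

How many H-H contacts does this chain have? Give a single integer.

Positions: [(0, 0), (-1, 0), (-2, 0), (-2, -1), (-2, -2), (-3, -2)]
No H-H contacts found.

Answer: 0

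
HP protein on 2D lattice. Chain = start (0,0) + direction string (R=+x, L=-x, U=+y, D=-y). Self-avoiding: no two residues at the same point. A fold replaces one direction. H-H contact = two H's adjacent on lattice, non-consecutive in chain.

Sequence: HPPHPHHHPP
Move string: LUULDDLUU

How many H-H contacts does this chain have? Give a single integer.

Positions: [(0, 0), (-1, 0), (-1, 1), (-1, 2), (-2, 2), (-2, 1), (-2, 0), (-3, 0), (-3, 1), (-3, 2)]
No H-H contacts found.

Answer: 0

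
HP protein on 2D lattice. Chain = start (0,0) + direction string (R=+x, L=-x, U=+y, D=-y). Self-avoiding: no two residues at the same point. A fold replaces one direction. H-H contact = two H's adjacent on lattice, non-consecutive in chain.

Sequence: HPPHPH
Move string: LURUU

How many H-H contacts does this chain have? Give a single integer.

Answer: 1

Derivation:
Positions: [(0, 0), (-1, 0), (-1, 1), (0, 1), (0, 2), (0, 3)]
H-H contact: residue 0 @(0,0) - residue 3 @(0, 1)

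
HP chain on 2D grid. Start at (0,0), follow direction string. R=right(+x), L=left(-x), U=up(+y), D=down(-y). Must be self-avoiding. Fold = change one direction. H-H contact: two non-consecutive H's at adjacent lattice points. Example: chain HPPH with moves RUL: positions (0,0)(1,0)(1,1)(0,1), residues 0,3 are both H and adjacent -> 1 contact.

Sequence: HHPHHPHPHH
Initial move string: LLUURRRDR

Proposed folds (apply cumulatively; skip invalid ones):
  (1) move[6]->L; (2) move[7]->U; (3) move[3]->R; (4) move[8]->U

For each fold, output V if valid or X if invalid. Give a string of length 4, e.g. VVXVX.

Answer: XVVV

Derivation:
Initial: LLUURRRDR -> [(0, 0), (-1, 0), (-2, 0), (-2, 1), (-2, 2), (-1, 2), (0, 2), (1, 2), (1, 1), (2, 1)]
Fold 1: move[6]->L => LLUURRLDR INVALID (collision), skipped
Fold 2: move[7]->U => LLUURRRUR VALID
Fold 3: move[3]->R => LLURRRRUR VALID
Fold 4: move[8]->U => LLURRRRUU VALID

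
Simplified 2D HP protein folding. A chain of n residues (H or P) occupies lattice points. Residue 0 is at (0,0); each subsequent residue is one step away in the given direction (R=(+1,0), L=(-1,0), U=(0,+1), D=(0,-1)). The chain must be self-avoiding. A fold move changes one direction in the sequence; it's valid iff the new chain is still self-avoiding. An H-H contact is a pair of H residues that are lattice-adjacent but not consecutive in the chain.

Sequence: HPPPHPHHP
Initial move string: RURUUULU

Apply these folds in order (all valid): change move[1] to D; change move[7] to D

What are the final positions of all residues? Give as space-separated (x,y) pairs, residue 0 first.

Answer: (0,0) (1,0) (1,-1) (2,-1) (2,0) (2,1) (2,2) (1,2) (1,1)

Derivation:
Initial moves: RURUUULU
Fold: move[1]->D => RDRUUULU (positions: [(0, 0), (1, 0), (1, -1), (2, -1), (2, 0), (2, 1), (2, 2), (1, 2), (1, 3)])
Fold: move[7]->D => RDRUUULD (positions: [(0, 0), (1, 0), (1, -1), (2, -1), (2, 0), (2, 1), (2, 2), (1, 2), (1, 1)])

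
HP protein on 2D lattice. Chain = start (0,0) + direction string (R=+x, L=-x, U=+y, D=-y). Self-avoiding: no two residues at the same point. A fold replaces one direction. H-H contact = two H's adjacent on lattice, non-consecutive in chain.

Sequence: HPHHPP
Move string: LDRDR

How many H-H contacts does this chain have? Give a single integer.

Answer: 1

Derivation:
Positions: [(0, 0), (-1, 0), (-1, -1), (0, -1), (0, -2), (1, -2)]
H-H contact: residue 0 @(0,0) - residue 3 @(0, -1)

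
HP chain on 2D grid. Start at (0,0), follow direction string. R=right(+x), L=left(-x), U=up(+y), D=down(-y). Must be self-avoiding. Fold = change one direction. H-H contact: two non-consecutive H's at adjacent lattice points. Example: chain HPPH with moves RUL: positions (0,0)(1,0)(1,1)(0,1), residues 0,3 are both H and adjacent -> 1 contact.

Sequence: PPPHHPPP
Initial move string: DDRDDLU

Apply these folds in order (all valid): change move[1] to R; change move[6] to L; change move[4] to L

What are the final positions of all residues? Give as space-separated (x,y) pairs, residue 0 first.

Answer: (0,0) (0,-1) (1,-1) (2,-1) (2,-2) (1,-2) (0,-2) (-1,-2)

Derivation:
Initial moves: DDRDDLU
Fold: move[1]->R => DRRDDLU (positions: [(0, 0), (0, -1), (1, -1), (2, -1), (2, -2), (2, -3), (1, -3), (1, -2)])
Fold: move[6]->L => DRRDDLL (positions: [(0, 0), (0, -1), (1, -1), (2, -1), (2, -2), (2, -3), (1, -3), (0, -3)])
Fold: move[4]->L => DRRDLLL (positions: [(0, 0), (0, -1), (1, -1), (2, -1), (2, -2), (1, -2), (0, -2), (-1, -2)])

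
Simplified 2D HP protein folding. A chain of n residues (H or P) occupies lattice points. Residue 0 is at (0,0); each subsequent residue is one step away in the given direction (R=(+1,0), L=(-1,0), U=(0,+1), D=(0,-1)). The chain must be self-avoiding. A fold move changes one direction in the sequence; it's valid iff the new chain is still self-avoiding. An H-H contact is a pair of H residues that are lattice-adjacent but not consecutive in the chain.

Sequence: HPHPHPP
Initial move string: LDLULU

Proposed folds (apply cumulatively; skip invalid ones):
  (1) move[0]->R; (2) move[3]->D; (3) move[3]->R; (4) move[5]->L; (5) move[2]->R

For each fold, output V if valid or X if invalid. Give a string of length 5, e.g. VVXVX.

Answer: XVXVV

Derivation:
Initial: LDLULU -> [(0, 0), (-1, 0), (-1, -1), (-2, -1), (-2, 0), (-3, 0), (-3, 1)]
Fold 1: move[0]->R => RDLULU INVALID (collision), skipped
Fold 2: move[3]->D => LDLDLU VALID
Fold 3: move[3]->R => LDLRLU INVALID (collision), skipped
Fold 4: move[5]->L => LDLDLL VALID
Fold 5: move[2]->R => LDRDLL VALID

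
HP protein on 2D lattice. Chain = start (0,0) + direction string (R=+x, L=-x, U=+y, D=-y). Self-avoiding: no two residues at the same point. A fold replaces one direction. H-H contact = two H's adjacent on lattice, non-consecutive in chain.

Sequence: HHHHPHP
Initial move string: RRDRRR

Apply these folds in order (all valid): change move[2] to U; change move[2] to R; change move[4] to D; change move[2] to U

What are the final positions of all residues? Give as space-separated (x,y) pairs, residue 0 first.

Answer: (0,0) (1,0) (2,0) (2,1) (3,1) (3,0) (4,0)

Derivation:
Initial moves: RRDRRR
Fold: move[2]->U => RRURRR (positions: [(0, 0), (1, 0), (2, 0), (2, 1), (3, 1), (4, 1), (5, 1)])
Fold: move[2]->R => RRRRRR (positions: [(0, 0), (1, 0), (2, 0), (3, 0), (4, 0), (5, 0), (6, 0)])
Fold: move[4]->D => RRRRDR (positions: [(0, 0), (1, 0), (2, 0), (3, 0), (4, 0), (4, -1), (5, -1)])
Fold: move[2]->U => RRURDR (positions: [(0, 0), (1, 0), (2, 0), (2, 1), (3, 1), (3, 0), (4, 0)])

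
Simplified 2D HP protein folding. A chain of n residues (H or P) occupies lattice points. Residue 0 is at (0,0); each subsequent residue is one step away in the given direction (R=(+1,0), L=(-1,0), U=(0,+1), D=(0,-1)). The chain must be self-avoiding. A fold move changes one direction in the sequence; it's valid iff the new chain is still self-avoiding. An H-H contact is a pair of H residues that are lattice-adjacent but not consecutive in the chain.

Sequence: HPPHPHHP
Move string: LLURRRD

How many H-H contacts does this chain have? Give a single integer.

Positions: [(0, 0), (-1, 0), (-2, 0), (-2, 1), (-1, 1), (0, 1), (1, 1), (1, 0)]
H-H contact: residue 0 @(0,0) - residue 5 @(0, 1)

Answer: 1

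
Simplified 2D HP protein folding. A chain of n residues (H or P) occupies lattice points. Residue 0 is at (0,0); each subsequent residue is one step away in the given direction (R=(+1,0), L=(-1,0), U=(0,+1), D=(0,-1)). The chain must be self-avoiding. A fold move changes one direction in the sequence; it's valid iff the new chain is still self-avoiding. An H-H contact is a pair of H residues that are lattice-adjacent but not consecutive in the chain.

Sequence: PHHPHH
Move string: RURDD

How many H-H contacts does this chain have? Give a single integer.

Answer: 1

Derivation:
Positions: [(0, 0), (1, 0), (1, 1), (2, 1), (2, 0), (2, -1)]
H-H contact: residue 1 @(1,0) - residue 4 @(2, 0)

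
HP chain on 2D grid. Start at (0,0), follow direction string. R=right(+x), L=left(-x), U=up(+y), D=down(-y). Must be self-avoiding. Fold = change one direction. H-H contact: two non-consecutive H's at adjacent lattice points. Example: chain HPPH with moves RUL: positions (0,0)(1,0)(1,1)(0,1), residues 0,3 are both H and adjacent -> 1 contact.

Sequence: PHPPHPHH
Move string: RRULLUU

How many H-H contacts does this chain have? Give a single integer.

Positions: [(0, 0), (1, 0), (2, 0), (2, 1), (1, 1), (0, 1), (0, 2), (0, 3)]
H-H contact: residue 1 @(1,0) - residue 4 @(1, 1)

Answer: 1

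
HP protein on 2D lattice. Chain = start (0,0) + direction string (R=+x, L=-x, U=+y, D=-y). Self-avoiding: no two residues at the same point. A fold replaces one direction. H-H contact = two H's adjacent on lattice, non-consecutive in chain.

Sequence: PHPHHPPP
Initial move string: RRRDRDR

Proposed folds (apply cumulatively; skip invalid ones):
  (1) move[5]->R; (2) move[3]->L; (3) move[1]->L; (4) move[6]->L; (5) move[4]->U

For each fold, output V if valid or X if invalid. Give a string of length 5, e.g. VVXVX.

Answer: VXXXX

Derivation:
Initial: RRRDRDR -> [(0, 0), (1, 0), (2, 0), (3, 0), (3, -1), (4, -1), (4, -2), (5, -2)]
Fold 1: move[5]->R => RRRDRRR VALID
Fold 2: move[3]->L => RRRLRRR INVALID (collision), skipped
Fold 3: move[1]->L => RLRDRRR INVALID (collision), skipped
Fold 4: move[6]->L => RRRDRRL INVALID (collision), skipped
Fold 5: move[4]->U => RRRDURR INVALID (collision), skipped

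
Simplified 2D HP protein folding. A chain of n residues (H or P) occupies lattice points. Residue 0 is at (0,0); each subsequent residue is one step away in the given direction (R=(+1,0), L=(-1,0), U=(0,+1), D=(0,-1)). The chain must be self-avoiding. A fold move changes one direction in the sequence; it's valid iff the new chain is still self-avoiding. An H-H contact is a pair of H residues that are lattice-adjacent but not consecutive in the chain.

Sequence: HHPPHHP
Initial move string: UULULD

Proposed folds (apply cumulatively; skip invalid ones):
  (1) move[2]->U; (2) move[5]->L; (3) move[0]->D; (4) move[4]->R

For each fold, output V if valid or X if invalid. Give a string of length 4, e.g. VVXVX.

Initial: UULULD -> [(0, 0), (0, 1), (0, 2), (-1, 2), (-1, 3), (-2, 3), (-2, 2)]
Fold 1: move[2]->U => UUUULD VALID
Fold 2: move[5]->L => UUUULL VALID
Fold 3: move[0]->D => DUUULL INVALID (collision), skipped
Fold 4: move[4]->R => UUUURL INVALID (collision), skipped

Answer: VVXX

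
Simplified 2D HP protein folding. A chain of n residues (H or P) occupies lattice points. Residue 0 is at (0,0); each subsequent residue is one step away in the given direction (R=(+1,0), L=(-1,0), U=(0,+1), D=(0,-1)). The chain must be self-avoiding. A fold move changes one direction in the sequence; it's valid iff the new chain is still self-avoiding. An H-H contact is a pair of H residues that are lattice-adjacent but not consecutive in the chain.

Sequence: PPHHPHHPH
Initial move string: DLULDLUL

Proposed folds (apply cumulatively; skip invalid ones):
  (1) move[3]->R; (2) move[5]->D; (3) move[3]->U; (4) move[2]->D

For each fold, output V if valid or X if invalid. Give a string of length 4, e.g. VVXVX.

Initial: DLULDLUL -> [(0, 0), (0, -1), (-1, -1), (-1, 0), (-2, 0), (-2, -1), (-3, -1), (-3, 0), (-4, 0)]
Fold 1: move[3]->R => DLURDLUL INVALID (collision), skipped
Fold 2: move[5]->D => DLULDDUL INVALID (collision), skipped
Fold 3: move[3]->U => DLUUDLUL INVALID (collision), skipped
Fold 4: move[2]->D => DLDLDLUL VALID

Answer: XXXV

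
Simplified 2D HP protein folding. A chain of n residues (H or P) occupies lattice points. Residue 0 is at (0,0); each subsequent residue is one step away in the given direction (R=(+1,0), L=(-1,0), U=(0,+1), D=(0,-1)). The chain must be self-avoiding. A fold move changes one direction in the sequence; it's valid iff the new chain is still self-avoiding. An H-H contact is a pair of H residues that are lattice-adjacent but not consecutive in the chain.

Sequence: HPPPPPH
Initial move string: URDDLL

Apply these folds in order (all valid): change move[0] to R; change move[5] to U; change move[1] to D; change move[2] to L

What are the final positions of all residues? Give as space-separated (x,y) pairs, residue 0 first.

Answer: (0,0) (1,0) (1,-1) (0,-1) (0,-2) (-1,-2) (-1,-1)

Derivation:
Initial moves: URDDLL
Fold: move[0]->R => RRDDLL (positions: [(0, 0), (1, 0), (2, 0), (2, -1), (2, -2), (1, -2), (0, -2)])
Fold: move[5]->U => RRDDLU (positions: [(0, 0), (1, 0), (2, 0), (2, -1), (2, -2), (1, -2), (1, -1)])
Fold: move[1]->D => RDDDLU (positions: [(0, 0), (1, 0), (1, -1), (1, -2), (1, -3), (0, -3), (0, -2)])
Fold: move[2]->L => RDLDLU (positions: [(0, 0), (1, 0), (1, -1), (0, -1), (0, -2), (-1, -2), (-1, -1)])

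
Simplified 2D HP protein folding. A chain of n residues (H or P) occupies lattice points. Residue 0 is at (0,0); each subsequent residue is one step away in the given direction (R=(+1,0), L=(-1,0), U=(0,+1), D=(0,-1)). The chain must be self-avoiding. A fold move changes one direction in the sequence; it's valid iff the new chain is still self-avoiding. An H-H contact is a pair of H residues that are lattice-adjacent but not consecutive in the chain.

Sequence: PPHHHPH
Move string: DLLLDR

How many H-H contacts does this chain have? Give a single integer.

Answer: 1

Derivation:
Positions: [(0, 0), (0, -1), (-1, -1), (-2, -1), (-3, -1), (-3, -2), (-2, -2)]
H-H contact: residue 3 @(-2,-1) - residue 6 @(-2, -2)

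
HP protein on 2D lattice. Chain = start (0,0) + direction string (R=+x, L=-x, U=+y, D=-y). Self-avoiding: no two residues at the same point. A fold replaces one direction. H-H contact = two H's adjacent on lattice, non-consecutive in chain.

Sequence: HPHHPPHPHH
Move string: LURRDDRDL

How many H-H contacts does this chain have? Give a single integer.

Positions: [(0, 0), (-1, 0), (-1, 1), (0, 1), (1, 1), (1, 0), (1, -1), (2, -1), (2, -2), (1, -2)]
H-H contact: residue 0 @(0,0) - residue 3 @(0, 1)
H-H contact: residue 6 @(1,-1) - residue 9 @(1, -2)

Answer: 2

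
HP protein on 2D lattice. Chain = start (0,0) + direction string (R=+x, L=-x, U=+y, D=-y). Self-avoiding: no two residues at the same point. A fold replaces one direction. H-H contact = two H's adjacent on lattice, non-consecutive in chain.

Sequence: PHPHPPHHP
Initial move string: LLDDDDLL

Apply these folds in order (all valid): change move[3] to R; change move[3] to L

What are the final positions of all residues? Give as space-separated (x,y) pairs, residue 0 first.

Answer: (0,0) (-1,0) (-2,0) (-2,-1) (-3,-1) (-3,-2) (-3,-3) (-4,-3) (-5,-3)

Derivation:
Initial moves: LLDDDDLL
Fold: move[3]->R => LLDRDDLL (positions: [(0, 0), (-1, 0), (-2, 0), (-2, -1), (-1, -1), (-1, -2), (-1, -3), (-2, -3), (-3, -3)])
Fold: move[3]->L => LLDLDDLL (positions: [(0, 0), (-1, 0), (-2, 0), (-2, -1), (-3, -1), (-3, -2), (-3, -3), (-4, -3), (-5, -3)])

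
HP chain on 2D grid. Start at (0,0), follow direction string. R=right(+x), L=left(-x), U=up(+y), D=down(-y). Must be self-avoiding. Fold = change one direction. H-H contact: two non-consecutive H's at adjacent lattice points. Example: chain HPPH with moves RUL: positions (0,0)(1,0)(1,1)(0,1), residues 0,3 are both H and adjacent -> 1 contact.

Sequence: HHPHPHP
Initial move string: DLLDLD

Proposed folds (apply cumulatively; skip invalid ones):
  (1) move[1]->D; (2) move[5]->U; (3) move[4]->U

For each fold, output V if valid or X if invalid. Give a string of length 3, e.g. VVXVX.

Answer: VVX

Derivation:
Initial: DLLDLD -> [(0, 0), (0, -1), (-1, -1), (-2, -1), (-2, -2), (-3, -2), (-3, -3)]
Fold 1: move[1]->D => DDLDLD VALID
Fold 2: move[5]->U => DDLDLU VALID
Fold 3: move[4]->U => DDLDUU INVALID (collision), skipped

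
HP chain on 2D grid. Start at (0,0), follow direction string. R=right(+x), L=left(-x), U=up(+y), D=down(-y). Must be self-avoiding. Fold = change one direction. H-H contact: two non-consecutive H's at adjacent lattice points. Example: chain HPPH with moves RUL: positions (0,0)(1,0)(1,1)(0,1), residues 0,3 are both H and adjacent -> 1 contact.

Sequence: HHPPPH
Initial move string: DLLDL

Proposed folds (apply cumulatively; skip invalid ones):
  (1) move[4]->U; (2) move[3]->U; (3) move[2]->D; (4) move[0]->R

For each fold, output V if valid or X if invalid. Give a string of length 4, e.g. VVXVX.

Answer: XVXX

Derivation:
Initial: DLLDL -> [(0, 0), (0, -1), (-1, -1), (-2, -1), (-2, -2), (-3, -2)]
Fold 1: move[4]->U => DLLDU INVALID (collision), skipped
Fold 2: move[3]->U => DLLUL VALID
Fold 3: move[2]->D => DLDUL INVALID (collision), skipped
Fold 4: move[0]->R => RLLUL INVALID (collision), skipped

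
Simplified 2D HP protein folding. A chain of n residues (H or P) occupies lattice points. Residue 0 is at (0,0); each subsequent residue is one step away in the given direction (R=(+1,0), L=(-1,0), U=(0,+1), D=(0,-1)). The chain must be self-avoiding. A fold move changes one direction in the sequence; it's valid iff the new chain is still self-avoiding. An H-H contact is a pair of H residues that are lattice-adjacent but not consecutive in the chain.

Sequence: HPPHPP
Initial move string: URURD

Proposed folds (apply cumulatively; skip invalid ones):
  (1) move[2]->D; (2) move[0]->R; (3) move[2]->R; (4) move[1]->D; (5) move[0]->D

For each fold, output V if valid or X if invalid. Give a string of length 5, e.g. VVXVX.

Initial: URURD -> [(0, 0), (0, 1), (1, 1), (1, 2), (2, 2), (2, 1)]
Fold 1: move[2]->D => URDRD VALID
Fold 2: move[0]->R => RRDRD VALID
Fold 3: move[2]->R => RRRRD VALID
Fold 4: move[1]->D => RDRRD VALID
Fold 5: move[0]->D => DDRRD VALID

Answer: VVVVV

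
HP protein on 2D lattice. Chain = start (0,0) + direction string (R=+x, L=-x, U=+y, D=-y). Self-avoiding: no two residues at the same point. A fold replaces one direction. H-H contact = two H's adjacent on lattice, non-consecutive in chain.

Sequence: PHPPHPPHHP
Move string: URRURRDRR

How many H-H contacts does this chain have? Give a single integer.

Positions: [(0, 0), (0, 1), (1, 1), (2, 1), (2, 2), (3, 2), (4, 2), (4, 1), (5, 1), (6, 1)]
No H-H contacts found.

Answer: 0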